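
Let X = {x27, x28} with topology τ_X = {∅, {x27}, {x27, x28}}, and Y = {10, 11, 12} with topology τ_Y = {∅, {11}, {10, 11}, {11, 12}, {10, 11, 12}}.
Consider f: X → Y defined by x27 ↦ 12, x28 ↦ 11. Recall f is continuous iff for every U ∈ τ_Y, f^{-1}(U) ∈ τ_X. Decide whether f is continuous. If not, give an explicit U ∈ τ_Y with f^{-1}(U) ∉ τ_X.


f is NOT continuous.

Compute f^{-1}(U) for each U ∈ τ_Y:
  U = ∅: f^{-1}(U) = ∅ ∈ τ_X ✓.
  U = {11}: f^{-1}(U) = {x28} ∉ τ_X ✗.
  U = {10, 11}: f^{-1}(U) = {x28} ∉ τ_X ✗.
  U = {11, 12}: f^{-1}(U) = {x27, x28} ∈ τ_X ✓.
  U = {10, 11, 12}: f^{-1}(U) = {x27, x28} ∈ τ_X ✓.
Found U = {11} with f^{-1}(U) = {x28} not in τ_X. Therefore f is NOT continuous.


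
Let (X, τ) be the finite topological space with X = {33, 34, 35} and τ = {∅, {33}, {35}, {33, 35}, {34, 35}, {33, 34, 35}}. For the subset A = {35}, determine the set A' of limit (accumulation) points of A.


A' = {34}

For each x ∈ X, list the open sets U ∈ τ with x ∈ U, then check whether U ∩ (A ∖ {x}) ≠ ∅ for every such U.
  x = 33: open {33} ∋ x has {33} ∩ (A ∖ {33}) = ∅, so x is NOT a limit point.
  x = 34: opens ∋ x are {34, 35}, {33, 34, 35}; each meets A ∖ {34}, so x IS a limit point.
  x = 35: open {35} ∋ x has {35} ∩ (A ∖ {35}) = ∅, so x is NOT a limit point.
Collecting: A' = {34}.


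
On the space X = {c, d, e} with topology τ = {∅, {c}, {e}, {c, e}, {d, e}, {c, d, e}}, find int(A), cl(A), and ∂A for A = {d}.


int(A) = ∅, cl(A) = {d}, ∂A = {d}.

Closed sets in (X, τ) are complements of opens:
  closed(X, τ) = {∅, {c}, {d}, {c, d}, {d, e}, {c, d, e}}.
int(A) = ⋃ {U ∈ τ : U ⊆ A}. Opens contained in A: ∅.
Taking the union of these: int(A) = ∅.
cl(A) = ⋂ {C closed : A ⊆ C}. Closed sets containing A: {d}, {c, d}, {d, e}, {c, d, e}.
Intersecting these: cl(A) = {d}.
∂A = cl(A) ∖ int(A) = {d} ∖ ∅ = {d}.


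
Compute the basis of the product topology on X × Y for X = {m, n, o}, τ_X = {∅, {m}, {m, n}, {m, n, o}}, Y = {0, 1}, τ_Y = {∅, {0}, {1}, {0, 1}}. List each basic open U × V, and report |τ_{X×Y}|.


Basis B = {∅ × ∅, {m} × {0}, {m} × {1}, {m} × {0, 1}, {m, n} × {0}, {m, n} × {1}, {m, n, o} × {0}, {m, n, o} × {1}, {m, n} × {0, 1}, {m, n, o} × {0, 1}}; |τ_{X×Y}| = 16.

Enumerate products U × V with U ∈ τ_X, V ∈ τ_Y (deduplicated):
  ∅ × ∅ = {} (∅)
  {m} × {0} = {(m,0)}
  {m} × {1} = {(m,1)}
  {m} × {0, 1} = {(m,0), (m,1)}
  {m, n} × {0} = {(m,0), (n,0)}
  {m, n} × {1} = {(m,1), (n,1)}
  {m, n, o} × {0} = {(m,0), (n,0), (o,0)}
  {m, n, o} × {1} = {(m,1), (n,1), (o,1)}
  {m, n} × {0, 1} = {(m,0), (m,1), (n,0), (n,1)}
  {m, n, o} × {0, 1} = {(m,0), (m,1), (n,0), (n,1), (o,0), (o,1)}
These 10 distinct sets form the basis B.
Close under arbitrary unions to get τ_{X×Y}; counting gives |τ_{X×Y}| = 16.


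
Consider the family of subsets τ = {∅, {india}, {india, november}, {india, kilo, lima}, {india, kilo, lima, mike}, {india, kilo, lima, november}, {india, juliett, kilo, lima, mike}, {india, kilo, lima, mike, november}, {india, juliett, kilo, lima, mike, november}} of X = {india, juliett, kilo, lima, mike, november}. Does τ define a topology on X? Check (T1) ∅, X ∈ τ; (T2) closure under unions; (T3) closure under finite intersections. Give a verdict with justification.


τ IS a topology on X.

Axiom (T1): ∅ ∈ τ? Yes; X ∈ τ? Yes.
Axiom (T2/T3): check pairwise unions and intersections of members of τ.
All pairwise intersections and unions checked — each lies in τ. Therefore τ satisfies (T1), (T2), (T3): it IS a topology on X.


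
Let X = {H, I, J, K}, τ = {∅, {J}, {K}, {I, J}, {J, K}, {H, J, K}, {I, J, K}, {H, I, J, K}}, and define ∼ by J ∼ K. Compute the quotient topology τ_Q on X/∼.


X/∼ = {[H], [I], [J=K]}; |τ_Q| = 5.

Equivalence classes: [H], [I], [J=K].
Quotient map π: X → X/∼ sends H ↦ [H], I ↦ [I], J ↦ [J=K], K ↦ [J=K].
For each subset V ⊆ X/∼, compute π^{-1}(V) ⊆ X and check whether π^{-1}(V) ∈ τ. V is open in τ_Q iff π^{-1}(V) ∈ τ.
  V = {}: π^{-1}(V) = ∅ ∈ τ ✓.
  V = {[H]}: π^{-1}(V) = {H} ∉ τ ✗.
  V = {[I]}: π^{-1}(V) = {I} ∉ τ ✗.
  V = {[H], [I]}: π^{-1}(V) = {H, I} ∉ τ ✗.
  V = {[J=K]}: π^{-1}(V) = {J, K} ∈ τ ✓.
  V = {[H], [J=K]}: π^{-1}(V) = {H, J, K} ∈ τ ✓.
  V = {[I], [J=K]}: π^{-1}(V) = {I, J, K} ∈ τ ✓.
  V = {[H], [I], [J=K]}: π^{-1}(V) = {H, I, J, K} ∈ τ ✓.
Open sets in the quotient: τ_Q = {{}, {[J=K]}, {[H], [J=K]}, {[I], [J=K]}, {[H], [I], [J=K]}} (5 elements).


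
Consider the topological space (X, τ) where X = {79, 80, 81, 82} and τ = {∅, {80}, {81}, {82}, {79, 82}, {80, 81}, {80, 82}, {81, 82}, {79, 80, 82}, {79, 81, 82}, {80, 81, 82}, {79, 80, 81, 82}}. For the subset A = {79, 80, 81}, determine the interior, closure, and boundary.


int(A) = {80, 81}, cl(A) = {79, 80, 81}, ∂A = {79}.

Closed sets in (X, τ) are complements of opens:
  closed(X, τ) = {∅, {79}, {80}, {81}, {79, 80}, {79, 81}, {79, 82}, {80, 81}, {79, 80, 81}, {79, 80, 82}, {79, 81, 82}, {79, 80, 81, 82}}.
int(A) = ⋃ {U ∈ τ : U ⊆ A}. Opens contained in A: ∅, {80}, {81}, {80, 81}.
Taking the union of these: int(A) = {80, 81}.
cl(A) = ⋂ {C closed : A ⊆ C}. Closed sets containing A: {79, 80, 81}, {79, 80, 81, 82}.
Intersecting these: cl(A) = {79, 80, 81}.
∂A = cl(A) ∖ int(A) = {79, 80, 81} ∖ {80, 81} = {79}.


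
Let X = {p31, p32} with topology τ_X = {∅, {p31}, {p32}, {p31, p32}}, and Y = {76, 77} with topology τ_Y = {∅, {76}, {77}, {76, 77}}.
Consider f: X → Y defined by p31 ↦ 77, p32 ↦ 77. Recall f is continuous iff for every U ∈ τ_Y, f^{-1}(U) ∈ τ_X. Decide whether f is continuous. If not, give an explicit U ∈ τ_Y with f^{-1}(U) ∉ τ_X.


f IS continuous.

Compute f^{-1}(U) for each U ∈ τ_Y:
  U = ∅: f^{-1}(U) = ∅ ∈ τ_X ✓.
  U = {76}: f^{-1}(U) = ∅ ∈ τ_X ✓.
  U = {77}: f^{-1}(U) = {p31, p32} ∈ τ_X ✓.
  U = {76, 77}: f^{-1}(U) = {p31, p32} ∈ τ_X ✓.
Every preimage lies in τ_X, so f IS continuous.


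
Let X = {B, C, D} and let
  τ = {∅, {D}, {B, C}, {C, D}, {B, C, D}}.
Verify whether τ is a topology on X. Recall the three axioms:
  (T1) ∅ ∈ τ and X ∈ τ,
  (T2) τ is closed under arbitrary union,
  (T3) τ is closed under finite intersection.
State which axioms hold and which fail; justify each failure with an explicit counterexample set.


τ is NOT a topology on X.

Axiom (T1): ∅ ∈ τ? Yes; X ∈ τ? Yes.
Axiom (T2/T3): check pairwise unions and intersections of members of τ.
Counterexample for (T3): {B, C} ∩ {C, D} = {C} ∉ τ. Therefore τ is NOT a topology.


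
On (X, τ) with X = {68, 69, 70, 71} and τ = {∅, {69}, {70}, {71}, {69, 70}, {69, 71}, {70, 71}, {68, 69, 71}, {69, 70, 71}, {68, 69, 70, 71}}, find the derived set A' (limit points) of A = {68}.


A' = ∅

For each x ∈ X, list the open sets U ∈ τ with x ∈ U, then check whether U ∩ (A ∖ {x}) ≠ ∅ for every such U.
  x = 68: open {68, 69, 71} ∋ x has {68, 69, 71} ∩ (A ∖ {68}) = ∅, so x is NOT a limit point.
  x = 69: open {69} ∋ x has {69} ∩ (A ∖ {69}) = ∅, so x is NOT a limit point.
  x = 70: open {70} ∋ x has {70} ∩ (A ∖ {70}) = ∅, so x is NOT a limit point.
  x = 71: open {71} ∋ x has {71} ∩ (A ∖ {71}) = ∅, so x is NOT a limit point.
Collecting: A' = ∅.


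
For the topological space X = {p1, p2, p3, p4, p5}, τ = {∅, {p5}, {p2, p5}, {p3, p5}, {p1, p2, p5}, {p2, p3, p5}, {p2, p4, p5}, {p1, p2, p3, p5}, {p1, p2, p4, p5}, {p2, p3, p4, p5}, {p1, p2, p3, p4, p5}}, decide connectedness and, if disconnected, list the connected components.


(X, τ) is connected.

Find clopen sets (U ∈ τ with X ∖ U ∈ τ):
  U = ∅, X ∖ U = {p1, p2, p3, p4, p5} — both open, so U is clopen.
  U = {p1, p2, p3, p4, p5}, X ∖ U = ∅ — both open, so U is clopen.
Only trivial clopens (∅ and X) exist, so (X, τ) is connected.
Compute connected components by grouping points that agree on all clopens:
  component: {p1, p2, p3, p4, p5}


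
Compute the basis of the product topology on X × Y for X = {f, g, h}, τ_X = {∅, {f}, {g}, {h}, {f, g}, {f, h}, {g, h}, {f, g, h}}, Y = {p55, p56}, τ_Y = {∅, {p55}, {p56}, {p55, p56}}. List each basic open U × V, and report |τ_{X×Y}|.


Basis B = {∅ × ∅, {f} × {p55}, {f} × {p56}, {g} × {p55}, {g} × {p56}, {h} × {p55}, {h} × {p56}, {f} × {p55, p56}, {f, g} × {p55}, {f, h} × {p55}, {f, g} × {p56}, {f, h} × {p56}, {g} × {p55, p56}, {g, h} × {p55}, {g, h} × {p56}, {h} × {p55, p56}, {f, g, h} × {p55}, {f, g, h} × {p56}, {f, g} × {p55, p56}, {f, h} × {p55, p56}, {g, h} × {p55, p56}, {f, g, h} × {p55, p56}}; |τ_{X×Y}| = 64.

Enumerate products U × V with U ∈ τ_X, V ∈ τ_Y (deduplicated):
  ∅ × ∅ = {} (∅)
  {f} × {p55} = {(f,p55)}
  {f} × {p56} = {(f,p56)}
  {g} × {p55} = {(g,p55)}
  {g} × {p56} = {(g,p56)}
  {h} × {p55} = {(h,p55)}
  {h} × {p56} = {(h,p56)}
  {f} × {p55, p56} = {(f,p55), (f,p56)}
  {f, g} × {p55} = {(f,p55), (g,p55)}
  {f, h} × {p55} = {(f,p55), (h,p55)}
  {f, g} × {p56} = {(f,p56), (g,p56)}
  {f, h} × {p56} = {(f,p56), (h,p56)}
  {g} × {p55, p56} = {(g,p55), (g,p56)}
  {g, h} × {p55} = {(g,p55), (h,p55)}
  {g, h} × {p56} = {(g,p56), (h,p56)}
  {h} × {p55, p56} = {(h,p55), (h,p56)}
  {f, g, h} × {p55} = {(f,p55), (g,p55), (h,p55)}
  {f, g, h} × {p56} = {(f,p56), (g,p56), (h,p56)}
  {f, g} × {p55, p56} = {(f,p55), (f,p56), (g,p55), (g,p56)}
  {f, h} × {p55, p56} = {(f,p55), (f,p56), (h,p55), (h,p56)}
  {g, h} × {p55, p56} = {(g,p55), (g,p56), (h,p55), (h,p56)}
  {f, g, h} × {p55, p56} = {(f,p55), (f,p56), (g,p55), (g,p56), (h,p55), (h,p56)}
These 22 distinct sets form the basis B.
Close under arbitrary unions to get τ_{X×Y}; counting gives |τ_{X×Y}| = 64.


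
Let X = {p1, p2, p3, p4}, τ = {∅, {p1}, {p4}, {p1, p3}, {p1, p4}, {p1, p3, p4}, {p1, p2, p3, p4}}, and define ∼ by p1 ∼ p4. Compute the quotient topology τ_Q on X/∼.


X/∼ = {[p1=p4], [p2], [p3]}; |τ_Q| = 4.

Equivalence classes: [p1=p4], [p2], [p3].
Quotient map π: X → X/∼ sends p1 ↦ [p1=p4], p2 ↦ [p2], p3 ↦ [p3], p4 ↦ [p1=p4].
For each subset V ⊆ X/∼, compute π^{-1}(V) ⊆ X and check whether π^{-1}(V) ∈ τ. V is open in τ_Q iff π^{-1}(V) ∈ τ.
  V = {}: π^{-1}(V) = ∅ ∈ τ ✓.
  V = {[p1=p4]}: π^{-1}(V) = {p1, p4} ∈ τ ✓.
  V = {[p2]}: π^{-1}(V) = {p2} ∉ τ ✗.
  V = {[p1=p4], [p2]}: π^{-1}(V) = {p1, p2, p4} ∉ τ ✗.
  V = {[p3]}: π^{-1}(V) = {p3} ∉ τ ✗.
  V = {[p1=p4], [p3]}: π^{-1}(V) = {p1, p3, p4} ∈ τ ✓.
  V = {[p2], [p3]}: π^{-1}(V) = {p2, p3} ∉ τ ✗.
  V = {[p1=p4], [p2], [p3]}: π^{-1}(V) = {p1, p2, p3, p4} ∈ τ ✓.
Open sets in the quotient: τ_Q = {{}, {[p1=p4]}, {[p1=p4], [p3]}, {[p1=p4], [p2], [p3]}} (4 elements).


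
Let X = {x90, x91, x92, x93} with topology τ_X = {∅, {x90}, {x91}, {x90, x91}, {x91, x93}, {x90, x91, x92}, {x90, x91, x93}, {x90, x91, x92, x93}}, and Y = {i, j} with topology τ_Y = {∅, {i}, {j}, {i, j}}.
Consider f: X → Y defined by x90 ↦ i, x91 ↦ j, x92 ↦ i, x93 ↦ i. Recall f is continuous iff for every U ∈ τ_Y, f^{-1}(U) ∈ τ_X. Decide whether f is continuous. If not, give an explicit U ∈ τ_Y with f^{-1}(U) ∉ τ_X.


f is NOT continuous.

Compute f^{-1}(U) for each U ∈ τ_Y:
  U = ∅: f^{-1}(U) = ∅ ∈ τ_X ✓.
  U = {i}: f^{-1}(U) = {x90, x92, x93} ∉ τ_X ✗.
  U = {j}: f^{-1}(U) = {x91} ∈ τ_X ✓.
  U = {i, j}: f^{-1}(U) = {x90, x91, x92, x93} ∈ τ_X ✓.
Found U = {i} with f^{-1}(U) = {x90, x92, x93} not in τ_X. Therefore f is NOT continuous.


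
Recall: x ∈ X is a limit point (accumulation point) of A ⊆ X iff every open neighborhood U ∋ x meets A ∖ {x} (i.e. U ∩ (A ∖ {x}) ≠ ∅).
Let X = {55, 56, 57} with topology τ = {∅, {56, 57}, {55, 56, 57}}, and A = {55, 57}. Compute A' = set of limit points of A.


A' = {55, 56}

For each x ∈ X, list the open sets U ∈ τ with x ∈ U, then check whether U ∩ (A ∖ {x}) ≠ ∅ for every such U.
  x = 55: opens ∋ x are {55, 56, 57}; each meets A ∖ {55}, so x IS a limit point.
  x = 56: opens ∋ x are {56, 57}, {55, 56, 57}; each meets A ∖ {56}, so x IS a limit point.
  x = 57: open {56, 57} ∋ x has {56, 57} ∩ (A ∖ {57}) = ∅, so x is NOT a limit point.
Collecting: A' = {55, 56}.


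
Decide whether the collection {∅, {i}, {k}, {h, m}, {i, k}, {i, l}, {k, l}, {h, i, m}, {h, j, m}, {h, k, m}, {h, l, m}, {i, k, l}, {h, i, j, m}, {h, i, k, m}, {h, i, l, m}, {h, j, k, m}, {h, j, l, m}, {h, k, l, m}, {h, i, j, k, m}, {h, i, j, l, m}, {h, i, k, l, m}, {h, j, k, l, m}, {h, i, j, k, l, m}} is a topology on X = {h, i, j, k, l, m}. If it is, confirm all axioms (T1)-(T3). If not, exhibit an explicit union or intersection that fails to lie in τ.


τ is NOT a topology on X.

Axiom (T1): ∅ ∈ τ? Yes; X ∈ τ? Yes.
Axiom (T2/T3): check pairwise unions and intersections of members of τ.
Counterexample for (T3): {i, l} ∩ {k, l} = {l} ∉ τ. Therefore τ is NOT a topology.


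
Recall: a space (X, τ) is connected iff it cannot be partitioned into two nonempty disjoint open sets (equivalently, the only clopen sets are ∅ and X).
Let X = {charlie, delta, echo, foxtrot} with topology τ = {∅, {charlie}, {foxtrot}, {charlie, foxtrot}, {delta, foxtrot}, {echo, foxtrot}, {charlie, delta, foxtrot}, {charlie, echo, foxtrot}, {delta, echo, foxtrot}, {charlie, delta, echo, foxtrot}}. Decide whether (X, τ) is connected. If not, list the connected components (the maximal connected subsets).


(X, τ) is disconnected; components = [{charlie}, {delta, echo, foxtrot}].

Find clopen sets (U ∈ τ with X ∖ U ∈ τ):
  U = ∅, X ∖ U = {charlie, delta, echo, foxtrot} — both open, so U is clopen.
  U = {charlie}, X ∖ U = {delta, echo, foxtrot} — both open, so U is clopen.
  U = {delta, echo, foxtrot}, X ∖ U = {charlie} — both open, so U is clopen.
  U = {charlie, delta, echo, foxtrot}, X ∖ U = ∅ — both open, so U is clopen.
Nontrivial clopen(s) exist: e.g. {delta, echo, foxtrot}. So (X, τ) is disconnected.
Compute connected components by grouping points that agree on all clopens:
  component: {charlie}
  component: {delta, echo, foxtrot}


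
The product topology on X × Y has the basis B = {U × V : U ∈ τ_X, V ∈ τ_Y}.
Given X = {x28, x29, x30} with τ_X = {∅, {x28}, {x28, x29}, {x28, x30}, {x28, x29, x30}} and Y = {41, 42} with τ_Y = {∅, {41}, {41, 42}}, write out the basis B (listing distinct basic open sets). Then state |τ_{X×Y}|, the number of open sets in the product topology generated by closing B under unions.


Basis B = {∅ × ∅, {x28} × {41}, {x28} × {41, 42}, {x28, x29} × {41}, {x28, x30} × {41}, {x28, x29, x30} × {41}, {x28, x29} × {41, 42}, {x28, x30} × {41, 42}, {x28, x29, x30} × {41, 42}}; |τ_{X×Y}| = 14.

Enumerate products U × V with U ∈ τ_X, V ∈ τ_Y (deduplicated):
  ∅ × ∅ = {} (∅)
  {x28} × {41} = {(x28,41)}
  {x28} × {41, 42} = {(x28,41), (x28,42)}
  {x28, x29} × {41} = {(x28,41), (x29,41)}
  {x28, x30} × {41} = {(x28,41), (x30,41)}
  {x28, x29, x30} × {41} = {(x28,41), (x29,41), (x30,41)}
  {x28, x29} × {41, 42} = {(x28,41), (x28,42), (x29,41), (x29,42)}
  {x28, x30} × {41, 42} = {(x28,41), (x28,42), (x30,41), (x30,42)}
  {x28, x29, x30} × {41, 42} = {(x28,41), (x28,42), (x29,41), (x29,42), (x30,41), (x30,42)}
These 9 distinct sets form the basis B.
Close under arbitrary unions to get τ_{X×Y}; counting gives |τ_{X×Y}| = 14.


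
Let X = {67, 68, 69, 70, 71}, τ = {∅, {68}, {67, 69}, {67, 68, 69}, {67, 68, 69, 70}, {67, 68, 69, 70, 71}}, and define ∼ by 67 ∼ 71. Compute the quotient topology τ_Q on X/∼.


X/∼ = {[67=71], [68], [69], [70]}; |τ_Q| = 3.

Equivalence classes: [67=71], [68], [69], [70].
Quotient map π: X → X/∼ sends 67 ↦ [67=71], 68 ↦ [68], 69 ↦ [69], 70 ↦ [70], 71 ↦ [67=71].
For each subset V ⊆ X/∼, compute π^{-1}(V) ⊆ X and check whether π^{-1}(V) ∈ τ. V is open in τ_Q iff π^{-1}(V) ∈ τ.
  V = {}: π^{-1}(V) = ∅ ∈ τ ✓.
  V = {[67=71]}: π^{-1}(V) = {67, 71} ∉ τ ✗.
  V = {[68]}: π^{-1}(V) = {68} ∈ τ ✓.
  V = {[67=71], [68]}: π^{-1}(V) = {67, 68, 71} ∉ τ ✗.
  V = {[69]}: π^{-1}(V) = {69} ∉ τ ✗.
  V = {[67=71], [69]}: π^{-1}(V) = {67, 69, 71} ∉ τ ✗.
  V = {[68], [69]}: π^{-1}(V) = {68, 69} ∉ τ ✗.
  V = {[67=71], [68], [69]}: π^{-1}(V) = {67, 68, 69, 71} ∉ τ ✗.
  V = {[70]}: π^{-1}(V) = {70} ∉ τ ✗.
  V = {[67=71], [70]}: π^{-1}(V) = {67, 70, 71} ∉ τ ✗.
  V = {[68], [70]}: π^{-1}(V) = {68, 70} ∉ τ ✗.
  V = {[67=71], [68], [70]}: π^{-1}(V) = {67, 68, 70, 71} ∉ τ ✗.
  V = {[69], [70]}: π^{-1}(V) = {69, 70} ∉ τ ✗.
  V = {[67=71], [69], [70]}: π^{-1}(V) = {67, 69, 70, 71} ∉ τ ✗.
  V = {[68], [69], [70]}: π^{-1}(V) = {68, 69, 70} ∉ τ ✗.
  V = {[67=71], [68], [69], [70]}: π^{-1}(V) = {67, 68, 69, 70, 71} ∈ τ ✓.
Open sets in the quotient: τ_Q = {{}, {[68]}, {[67=71], [68], [69], [70]}} (3 elements).


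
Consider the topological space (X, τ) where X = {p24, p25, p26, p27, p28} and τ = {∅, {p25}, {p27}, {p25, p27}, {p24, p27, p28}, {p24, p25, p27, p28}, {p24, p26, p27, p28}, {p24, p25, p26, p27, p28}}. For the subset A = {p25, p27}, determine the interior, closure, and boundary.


int(A) = {p25, p27}, cl(A) = {p24, p25, p26, p27, p28}, ∂A = {p24, p26, p28}.

Closed sets in (X, τ) are complements of opens:
  closed(X, τ) = {∅, {p25}, {p26}, {p25, p26}, {p24, p26, p28}, {p24, p25, p26, p28}, {p24, p26, p27, p28}, {p24, p25, p26, p27, p28}}.
int(A) = ⋃ {U ∈ τ : U ⊆ A}. Opens contained in A: ∅, {p25}, {p27}, {p25, p27}.
Taking the union of these: int(A) = {p25, p27}.
cl(A) = ⋂ {C closed : A ⊆ C}. Closed sets containing A: {p24, p25, p26, p27, p28}.
Intersecting these: cl(A) = {p24, p25, p26, p27, p28}.
∂A = cl(A) ∖ int(A) = {p24, p25, p26, p27, p28} ∖ {p25, p27} = {p24, p26, p28}.


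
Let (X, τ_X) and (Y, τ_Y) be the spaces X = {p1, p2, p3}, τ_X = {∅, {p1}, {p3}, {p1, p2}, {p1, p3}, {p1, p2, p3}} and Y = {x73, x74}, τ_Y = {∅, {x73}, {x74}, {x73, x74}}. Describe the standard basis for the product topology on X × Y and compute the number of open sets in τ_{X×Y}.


Basis B = {∅ × ∅, {p1} × {x73}, {p1} × {x74}, {p3} × {x73}, {p3} × {x74}, {p1} × {x73, x74}, {p1, p2} × {x73}, {p1, p3} × {x73}, {p1, p2} × {x74}, {p1, p3} × {x74}, {p3} × {x73, x74}, {p1, p2, p3} × {x73}, {p1, p2, p3} × {x74}, {p1, p2} × {x73, x74}, {p1, p3} × {x73, x74}, {p1, p2, p3} × {x73, x74}}; |τ_{X×Y}| = 36.

Enumerate products U × V with U ∈ τ_X, V ∈ τ_Y (deduplicated):
  ∅ × ∅ = {} (∅)
  {p1} × {x73} = {(p1,x73)}
  {p1} × {x74} = {(p1,x74)}
  {p3} × {x73} = {(p3,x73)}
  {p3} × {x74} = {(p3,x74)}
  {p1} × {x73, x74} = {(p1,x73), (p1,x74)}
  {p1, p2} × {x73} = {(p1,x73), (p2,x73)}
  {p1, p3} × {x73} = {(p1,x73), (p3,x73)}
  {p1, p2} × {x74} = {(p1,x74), (p2,x74)}
  {p1, p3} × {x74} = {(p1,x74), (p3,x74)}
  {p3} × {x73, x74} = {(p3,x73), (p3,x74)}
  {p1, p2, p3} × {x73} = {(p1,x73), (p2,x73), (p3,x73)}
  {p1, p2, p3} × {x74} = {(p1,x74), (p2,x74), (p3,x74)}
  {p1, p2} × {x73, x74} = {(p1,x73), (p1,x74), (p2,x73), (p2,x74)}
  {p1, p3} × {x73, x74} = {(p1,x73), (p1,x74), (p3,x73), (p3,x74)}
  {p1, p2, p3} × {x73, x74} = {(p1,x73), (p1,x74), (p2,x73), (p2,x74), (p3,x73), (p3,x74)}
These 16 distinct sets form the basis B.
Close under arbitrary unions to get τ_{X×Y}; counting gives |τ_{X×Y}| = 36.


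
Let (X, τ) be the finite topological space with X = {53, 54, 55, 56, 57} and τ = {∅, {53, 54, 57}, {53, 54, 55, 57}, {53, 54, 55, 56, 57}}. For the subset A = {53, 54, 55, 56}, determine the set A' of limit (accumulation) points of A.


A' = {53, 54, 55, 56, 57}

For each x ∈ X, list the open sets U ∈ τ with x ∈ U, then check whether U ∩ (A ∖ {x}) ≠ ∅ for every such U.
  x = 53: opens ∋ x are {53, 54, 57}, {53, 54, 55, 57}, {53, 54, 55, 56, 57}; each meets A ∖ {53}, so x IS a limit point.
  x = 54: opens ∋ x are {53, 54, 57}, {53, 54, 55, 57}, {53, 54, 55, 56, 57}; each meets A ∖ {54}, so x IS a limit point.
  x = 55: opens ∋ x are {53, 54, 55, 57}, {53, 54, 55, 56, 57}; each meets A ∖ {55}, so x IS a limit point.
  x = 56: opens ∋ x are {53, 54, 55, 56, 57}; each meets A ∖ {56}, so x IS a limit point.
  x = 57: opens ∋ x are {53, 54, 57}, {53, 54, 55, 57}, {53, 54, 55, 56, 57}; each meets A ∖ {57}, so x IS a limit point.
Collecting: A' = {53, 54, 55, 56, 57}.


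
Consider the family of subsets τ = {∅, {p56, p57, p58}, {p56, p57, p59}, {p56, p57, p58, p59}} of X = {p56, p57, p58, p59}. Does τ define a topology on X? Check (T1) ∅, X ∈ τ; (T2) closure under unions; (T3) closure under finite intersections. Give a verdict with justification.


τ is NOT a topology on X.

Axiom (T1): ∅ ∈ τ? Yes; X ∈ τ? Yes.
Axiom (T2/T3): check pairwise unions and intersections of members of τ.
Counterexample for (T3): {p56, p57, p58} ∩ {p56, p57, p59} = {p56, p57} ∉ τ. Therefore τ is NOT a topology.


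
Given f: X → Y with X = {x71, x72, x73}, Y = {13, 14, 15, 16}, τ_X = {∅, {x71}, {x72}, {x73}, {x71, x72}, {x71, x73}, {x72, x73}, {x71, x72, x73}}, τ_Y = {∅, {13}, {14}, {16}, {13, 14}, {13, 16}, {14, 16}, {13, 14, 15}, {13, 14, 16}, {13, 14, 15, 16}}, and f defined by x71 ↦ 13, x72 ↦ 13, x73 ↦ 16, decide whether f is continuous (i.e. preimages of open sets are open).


f IS continuous.

Compute f^{-1}(U) for each U ∈ τ_Y:
  U = ∅: f^{-1}(U) = ∅ ∈ τ_X ✓.
  U = {13}: f^{-1}(U) = {x71, x72} ∈ τ_X ✓.
  U = {14}: f^{-1}(U) = ∅ ∈ τ_X ✓.
  U = {16}: f^{-1}(U) = {x73} ∈ τ_X ✓.
  U = {13, 14}: f^{-1}(U) = {x71, x72} ∈ τ_X ✓.
  U = {13, 16}: f^{-1}(U) = {x71, x72, x73} ∈ τ_X ✓.
  U = {14, 16}: f^{-1}(U) = {x73} ∈ τ_X ✓.
  U = {13, 14, 15}: f^{-1}(U) = {x71, x72} ∈ τ_X ✓.
  U = {13, 14, 16}: f^{-1}(U) = {x71, x72, x73} ∈ τ_X ✓.
  U = {13, 14, 15, 16}: f^{-1}(U) = {x71, x72, x73} ∈ τ_X ✓.
Every preimage lies in τ_X, so f IS continuous.


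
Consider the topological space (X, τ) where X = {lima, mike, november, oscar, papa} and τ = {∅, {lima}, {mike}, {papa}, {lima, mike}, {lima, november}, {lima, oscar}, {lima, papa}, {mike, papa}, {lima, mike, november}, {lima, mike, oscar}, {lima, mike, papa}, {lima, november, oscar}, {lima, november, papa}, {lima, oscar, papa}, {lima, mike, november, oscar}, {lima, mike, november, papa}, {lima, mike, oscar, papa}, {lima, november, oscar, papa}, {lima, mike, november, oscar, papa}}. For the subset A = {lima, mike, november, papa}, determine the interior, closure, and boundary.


int(A) = {lima, mike, november, papa}, cl(A) = {lima, mike, november, oscar, papa}, ∂A = {oscar}.

Closed sets in (X, τ) are complements of opens:
  closed(X, τ) = {∅, {mike}, {november}, {oscar}, {papa}, {mike, november}, {mike, oscar}, {mike, papa}, {november, oscar}, {november, papa}, {oscar, papa}, {lima, november, oscar}, {mike, november, oscar}, {mike, november, papa}, {mike, oscar, papa}, {november, oscar, papa}, {lima, mike, november, oscar}, {lima, november, oscar, papa}, {mike, november, oscar, papa}, {lima, mike, november, oscar, papa}}.
int(A) = ⋃ {U ∈ τ : U ⊆ A}. Opens contained in A: ∅, {lima}, {mike}, {papa}, {lima, mike}, {lima, november}, {lima, papa}, {mike, papa}, {lima, mike, november}, {lima, mike, papa}, {lima, november, papa}, {lima, mike, november, papa}.
Taking the union of these: int(A) = {lima, mike, november, papa}.
cl(A) = ⋂ {C closed : A ⊆ C}. Closed sets containing A: {lima, mike, november, oscar, papa}.
Intersecting these: cl(A) = {lima, mike, november, oscar, papa}.
∂A = cl(A) ∖ int(A) = {lima, mike, november, oscar, papa} ∖ {lima, mike, november, papa} = {oscar}.


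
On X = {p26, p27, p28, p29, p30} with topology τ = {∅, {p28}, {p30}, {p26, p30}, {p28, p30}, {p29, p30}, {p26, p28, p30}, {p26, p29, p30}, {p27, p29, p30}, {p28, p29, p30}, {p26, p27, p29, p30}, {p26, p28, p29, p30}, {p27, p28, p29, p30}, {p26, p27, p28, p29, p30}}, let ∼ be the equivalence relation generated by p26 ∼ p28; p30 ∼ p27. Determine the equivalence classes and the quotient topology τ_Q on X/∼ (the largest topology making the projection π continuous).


X/∼ = {[p26=p28], [p27=p30], [p29]}; |τ_Q| = 3.

Equivalence classes: [p26=p28], [p27=p30], [p29].
Quotient map π: X → X/∼ sends p26 ↦ [p26=p28], p27 ↦ [p27=p30], p28 ↦ [p26=p28], p29 ↦ [p29], p30 ↦ [p27=p30].
For each subset V ⊆ X/∼, compute π^{-1}(V) ⊆ X and check whether π^{-1}(V) ∈ τ. V is open in τ_Q iff π^{-1}(V) ∈ τ.
  V = {}: π^{-1}(V) = ∅ ∈ τ ✓.
  V = {[p26=p28]}: π^{-1}(V) = {p26, p28} ∉ τ ✗.
  V = {[p27=p30]}: π^{-1}(V) = {p27, p30} ∉ τ ✗.
  V = {[p26=p28], [p27=p30]}: π^{-1}(V) = {p26, p27, p28, p30} ∉ τ ✗.
  V = {[p29]}: π^{-1}(V) = {p29} ∉ τ ✗.
  V = {[p26=p28], [p29]}: π^{-1}(V) = {p26, p28, p29} ∉ τ ✗.
  V = {[p27=p30], [p29]}: π^{-1}(V) = {p27, p29, p30} ∈ τ ✓.
  V = {[p26=p28], [p27=p30], [p29]}: π^{-1}(V) = {p26, p27, p28, p29, p30} ∈ τ ✓.
Open sets in the quotient: τ_Q = {{}, {[p27=p30], [p29]}, {[p26=p28], [p27=p30], [p29]}} (3 elements).


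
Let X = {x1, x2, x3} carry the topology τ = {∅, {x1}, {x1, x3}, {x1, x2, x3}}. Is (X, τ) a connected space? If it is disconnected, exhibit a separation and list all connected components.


(X, τ) is connected.

Find clopen sets (U ∈ τ with X ∖ U ∈ τ):
  U = ∅, X ∖ U = {x1, x2, x3} — both open, so U is clopen.
  U = {x1, x2, x3}, X ∖ U = ∅ — both open, so U is clopen.
Only trivial clopens (∅ and X) exist, so (X, τ) is connected.
Compute connected components by grouping points that agree on all clopens:
  component: {x1, x2, x3}


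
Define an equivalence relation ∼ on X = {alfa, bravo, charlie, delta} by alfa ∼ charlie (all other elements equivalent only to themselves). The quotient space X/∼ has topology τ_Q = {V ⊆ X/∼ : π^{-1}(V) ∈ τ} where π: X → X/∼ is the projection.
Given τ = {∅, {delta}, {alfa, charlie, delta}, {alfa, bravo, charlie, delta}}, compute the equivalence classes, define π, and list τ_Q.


X/∼ = {[alfa=charlie], [bravo], [delta]}; |τ_Q| = 4.

Equivalence classes: [alfa=charlie], [bravo], [delta].
Quotient map π: X → X/∼ sends alfa ↦ [alfa=charlie], bravo ↦ [bravo], charlie ↦ [alfa=charlie], delta ↦ [delta].
For each subset V ⊆ X/∼, compute π^{-1}(V) ⊆ X and check whether π^{-1}(V) ∈ τ. V is open in τ_Q iff π^{-1}(V) ∈ τ.
  V = {}: π^{-1}(V) = ∅ ∈ τ ✓.
  V = {[alfa=charlie]}: π^{-1}(V) = {alfa, charlie} ∉ τ ✗.
  V = {[bravo]}: π^{-1}(V) = {bravo} ∉ τ ✗.
  V = {[alfa=charlie], [bravo]}: π^{-1}(V) = {alfa, bravo, charlie} ∉ τ ✗.
  V = {[delta]}: π^{-1}(V) = {delta} ∈ τ ✓.
  V = {[alfa=charlie], [delta]}: π^{-1}(V) = {alfa, charlie, delta} ∈ τ ✓.
  V = {[bravo], [delta]}: π^{-1}(V) = {bravo, delta} ∉ τ ✗.
  V = {[alfa=charlie], [bravo], [delta]}: π^{-1}(V) = {alfa, bravo, charlie, delta} ∈ τ ✓.
Open sets in the quotient: τ_Q = {{}, {[delta]}, {[alfa=charlie], [delta]}, {[alfa=charlie], [bravo], [delta]}} (4 elements).


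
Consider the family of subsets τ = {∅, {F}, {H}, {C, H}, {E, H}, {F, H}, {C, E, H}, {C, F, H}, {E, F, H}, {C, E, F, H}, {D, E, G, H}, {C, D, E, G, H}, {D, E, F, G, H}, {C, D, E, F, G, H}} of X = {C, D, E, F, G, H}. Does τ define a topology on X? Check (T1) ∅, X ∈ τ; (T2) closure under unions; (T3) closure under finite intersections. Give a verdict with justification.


τ IS a topology on X.

Axiom (T1): ∅ ∈ τ? Yes; X ∈ τ? Yes.
Axiom (T2/T3): check pairwise unions and intersections of members of τ.
All pairwise intersections and unions checked — each lies in τ. Therefore τ satisfies (T1), (T2), (T3): it IS a topology on X.


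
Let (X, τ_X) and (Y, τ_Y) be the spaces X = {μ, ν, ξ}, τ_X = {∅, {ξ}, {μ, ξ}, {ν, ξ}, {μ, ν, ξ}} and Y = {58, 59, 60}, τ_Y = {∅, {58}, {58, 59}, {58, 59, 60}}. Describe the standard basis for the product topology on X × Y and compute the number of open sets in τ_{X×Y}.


Basis B = {∅ × ∅, {ξ} × {58}, {μ, ξ} × {58}, {ν, ξ} × {58}, {ξ} × {58, 59}, {μ, ν, ξ} × {58}, {ξ} × {58, 59, 60}, {μ, ξ} × {58, 59}, {ν, ξ} × {58, 59}, {μ, ξ} × {58, 59, 60}, {μ, ν, ξ} × {58, 59}, {ν, ξ} × {58, 59, 60}, {μ, ν, ξ} × {58, 59, 60}}; |τ_{X×Y}| = 30.

Enumerate products U × V with U ∈ τ_X, V ∈ τ_Y (deduplicated):
  ∅ × ∅ = {} (∅)
  {ξ} × {58} = {(ξ,58)}
  {μ, ξ} × {58} = {(μ,58), (ξ,58)}
  {ν, ξ} × {58} = {(ν,58), (ξ,58)}
  {ξ} × {58, 59} = {(ξ,58), (ξ,59)}
  {μ, ν, ξ} × {58} = {(μ,58), (ν,58), (ξ,58)}
  {ξ} × {58, 59, 60} = {(ξ,58), (ξ,59), (ξ,60)}
  {μ, ξ} × {58, 59} = {(μ,58), (μ,59), (ξ,58), (ξ,59)}
  {ν, ξ} × {58, 59} = {(ν,58), (ν,59), (ξ,58), (ξ,59)}
  {μ, ξ} × {58, 59, 60} = {(μ,58), (μ,59), (μ,60), (ξ,58), (ξ,59), (ξ,60)}
  {μ, ν, ξ} × {58, 59} = {(μ,58), (μ,59), (ν,58), (ν,59), (ξ,58), (ξ,59)}
  {ν, ξ} × {58, 59, 60} = {(ν,58), (ν,59), (ν,60), (ξ,58), (ξ,59), (ξ,60)}
  {μ, ν, ξ} × {58, 59, 60} = {(μ,58), (μ,59), (μ,60), (ν,58), (ν,59), (ν,60), (ξ,58), (ξ,59), (ξ,60)}
These 13 distinct sets form the basis B.
Close under arbitrary unions to get τ_{X×Y}; counting gives |τ_{X×Y}| = 30.


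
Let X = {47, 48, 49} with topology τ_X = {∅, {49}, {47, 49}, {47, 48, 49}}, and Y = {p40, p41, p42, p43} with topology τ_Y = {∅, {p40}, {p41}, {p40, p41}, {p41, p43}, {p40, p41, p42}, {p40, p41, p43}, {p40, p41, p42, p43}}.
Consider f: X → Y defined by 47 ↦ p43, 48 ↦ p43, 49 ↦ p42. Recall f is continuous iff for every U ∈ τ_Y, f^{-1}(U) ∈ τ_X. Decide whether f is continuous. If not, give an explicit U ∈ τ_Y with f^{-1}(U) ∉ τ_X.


f is NOT continuous.

Compute f^{-1}(U) for each U ∈ τ_Y:
  U = ∅: f^{-1}(U) = ∅ ∈ τ_X ✓.
  U = {p40}: f^{-1}(U) = ∅ ∈ τ_X ✓.
  U = {p41}: f^{-1}(U) = ∅ ∈ τ_X ✓.
  U = {p40, p41}: f^{-1}(U) = ∅ ∈ τ_X ✓.
  U = {p41, p43}: f^{-1}(U) = {47, 48} ∉ τ_X ✗.
  U = {p40, p41, p42}: f^{-1}(U) = {49} ∈ τ_X ✓.
  U = {p40, p41, p43}: f^{-1}(U) = {47, 48} ∉ τ_X ✗.
  U = {p40, p41, p42, p43}: f^{-1}(U) = {47, 48, 49} ∈ τ_X ✓.
Found U = {p41, p43} with f^{-1}(U) = {47, 48} not in τ_X. Therefore f is NOT continuous.


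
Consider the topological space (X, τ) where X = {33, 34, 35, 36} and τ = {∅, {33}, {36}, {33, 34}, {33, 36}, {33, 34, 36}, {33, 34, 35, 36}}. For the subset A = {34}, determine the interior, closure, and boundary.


int(A) = ∅, cl(A) = {34, 35}, ∂A = {34, 35}.

Closed sets in (X, τ) are complements of opens:
  closed(X, τ) = {∅, {35}, {34, 35}, {35, 36}, {33, 34, 35}, {34, 35, 36}, {33, 34, 35, 36}}.
int(A) = ⋃ {U ∈ τ : U ⊆ A}. Opens contained in A: ∅.
Taking the union of these: int(A) = ∅.
cl(A) = ⋂ {C closed : A ⊆ C}. Closed sets containing A: {34, 35}, {33, 34, 35}, {34, 35, 36}, {33, 34, 35, 36}.
Intersecting these: cl(A) = {34, 35}.
∂A = cl(A) ∖ int(A) = {34, 35} ∖ ∅ = {34, 35}.


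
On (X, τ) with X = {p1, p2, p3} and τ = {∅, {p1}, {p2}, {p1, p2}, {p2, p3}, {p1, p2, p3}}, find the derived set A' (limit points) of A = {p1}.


A' = ∅

For each x ∈ X, list the open sets U ∈ τ with x ∈ U, then check whether U ∩ (A ∖ {x}) ≠ ∅ for every such U.
  x = p1: open {p1} ∋ x has {p1} ∩ (A ∖ {p1}) = ∅, so x is NOT a limit point.
  x = p2: open {p2} ∋ x has {p2} ∩ (A ∖ {p2}) = ∅, so x is NOT a limit point.
  x = p3: open {p2, p3} ∋ x has {p2, p3} ∩ (A ∖ {p3}) = ∅, so x is NOT a limit point.
Collecting: A' = ∅.


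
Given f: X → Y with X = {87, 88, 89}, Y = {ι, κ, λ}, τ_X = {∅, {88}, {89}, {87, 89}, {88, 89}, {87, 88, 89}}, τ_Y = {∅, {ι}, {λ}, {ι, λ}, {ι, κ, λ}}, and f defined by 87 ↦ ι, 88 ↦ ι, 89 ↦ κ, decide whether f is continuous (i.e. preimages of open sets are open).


f is NOT continuous.

Compute f^{-1}(U) for each U ∈ τ_Y:
  U = ∅: f^{-1}(U) = ∅ ∈ τ_X ✓.
  U = {ι}: f^{-1}(U) = {87, 88} ∉ τ_X ✗.
  U = {λ}: f^{-1}(U) = ∅ ∈ τ_X ✓.
  U = {ι, λ}: f^{-1}(U) = {87, 88} ∉ τ_X ✗.
  U = {ι, κ, λ}: f^{-1}(U) = {87, 88, 89} ∈ τ_X ✓.
Found U = {ι} with f^{-1}(U) = {87, 88} not in τ_X. Therefore f is NOT continuous.


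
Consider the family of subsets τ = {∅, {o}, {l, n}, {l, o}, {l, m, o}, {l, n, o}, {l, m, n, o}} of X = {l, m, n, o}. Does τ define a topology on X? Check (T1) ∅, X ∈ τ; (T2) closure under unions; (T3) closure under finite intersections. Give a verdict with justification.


τ is NOT a topology on X.

Axiom (T1): ∅ ∈ τ? Yes; X ∈ τ? Yes.
Axiom (T2/T3): check pairwise unions and intersections of members of τ.
Counterexample for (T3): {l, n} ∩ {l, o} = {l} ∉ τ. Therefore τ is NOT a topology.


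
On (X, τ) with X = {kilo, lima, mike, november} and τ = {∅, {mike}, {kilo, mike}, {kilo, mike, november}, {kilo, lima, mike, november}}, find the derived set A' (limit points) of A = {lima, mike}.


A' = {kilo, lima, november}

For each x ∈ X, list the open sets U ∈ τ with x ∈ U, then check whether U ∩ (A ∖ {x}) ≠ ∅ for every such U.
  x = kilo: opens ∋ x are {kilo, mike}, {kilo, mike, november}, {kilo, lima, mike, november}; each meets A ∖ {kilo}, so x IS a limit point.
  x = lima: opens ∋ x are {kilo, lima, mike, november}; each meets A ∖ {lima}, so x IS a limit point.
  x = mike: open {mike} ∋ x has {mike} ∩ (A ∖ {mike}) = ∅, so x is NOT a limit point.
  x = november: opens ∋ x are {kilo, mike, november}, {kilo, lima, mike, november}; each meets A ∖ {november}, so x IS a limit point.
Collecting: A' = {kilo, lima, november}.


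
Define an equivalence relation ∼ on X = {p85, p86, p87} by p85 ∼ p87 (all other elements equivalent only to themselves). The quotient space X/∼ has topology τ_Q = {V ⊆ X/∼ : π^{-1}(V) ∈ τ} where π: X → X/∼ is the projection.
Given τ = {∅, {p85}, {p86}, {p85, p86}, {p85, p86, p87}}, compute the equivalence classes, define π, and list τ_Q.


X/∼ = {[p85=p87], [p86]}; |τ_Q| = 3.

Equivalence classes: [p85=p87], [p86].
Quotient map π: X → X/∼ sends p85 ↦ [p85=p87], p86 ↦ [p86], p87 ↦ [p85=p87].
For each subset V ⊆ X/∼, compute π^{-1}(V) ⊆ X and check whether π^{-1}(V) ∈ τ. V is open in τ_Q iff π^{-1}(V) ∈ τ.
  V = {}: π^{-1}(V) = ∅ ∈ τ ✓.
  V = {[p85=p87]}: π^{-1}(V) = {p85, p87} ∉ τ ✗.
  V = {[p86]}: π^{-1}(V) = {p86} ∈ τ ✓.
  V = {[p85=p87], [p86]}: π^{-1}(V) = {p85, p86, p87} ∈ τ ✓.
Open sets in the quotient: τ_Q = {{}, {[p86]}, {[p85=p87], [p86]}} (3 elements).


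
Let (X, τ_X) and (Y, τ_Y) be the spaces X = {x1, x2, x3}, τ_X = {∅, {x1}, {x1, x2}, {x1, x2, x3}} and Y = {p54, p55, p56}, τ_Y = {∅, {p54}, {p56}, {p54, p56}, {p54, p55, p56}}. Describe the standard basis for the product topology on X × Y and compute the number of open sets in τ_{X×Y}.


Basis B = {∅ × ∅, {x1} × {p54}, {x1} × {p56}, {x1} × {p54, p56}, {x1, x2} × {p54}, {x1, x2} × {p56}, {x1} × {p54, p55, p56}, {x1, x2, x3} × {p54}, {x1, x2, x3} × {p56}, {x1, x2} × {p54, p56}, {x1, x2} × {p54, p55, p56}, {x1, x2, x3} × {p54, p56}, {x1, x2, x3} × {p54, p55, p56}}; |τ_{X×Y}| = 30.

Enumerate products U × V with U ∈ τ_X, V ∈ τ_Y (deduplicated):
  ∅ × ∅ = {} (∅)
  {x1} × {p54} = {(x1,p54)}
  {x1} × {p56} = {(x1,p56)}
  {x1} × {p54, p56} = {(x1,p54), (x1,p56)}
  {x1, x2} × {p54} = {(x1,p54), (x2,p54)}
  {x1, x2} × {p56} = {(x1,p56), (x2,p56)}
  {x1} × {p54, p55, p56} = {(x1,p54), (x1,p55), (x1,p56)}
  {x1, x2, x3} × {p54} = {(x1,p54), (x2,p54), (x3,p54)}
  {x1, x2, x3} × {p56} = {(x1,p56), (x2,p56), (x3,p56)}
  {x1, x2} × {p54, p56} = {(x1,p54), (x1,p56), (x2,p54), (x2,p56)}
  {x1, x2} × {p54, p55, p56} = {(x1,p54), (x1,p55), (x1,p56), (x2,p54), (x2,p55), (x2,p56)}
  {x1, x2, x3} × {p54, p56} = {(x1,p54), (x1,p56), (x2,p54), (x2,p56), (x3,p54), (x3,p56)}
  {x1, x2, x3} × {p54, p55, p56} = {(x1,p54), (x1,p55), (x1,p56), (x2,p54), (x2,p55), (x2,p56), (x3,p54), (x3,p55), (x3,p56)}
These 13 distinct sets form the basis B.
Close under arbitrary unions to get τ_{X×Y}; counting gives |τ_{X×Y}| = 30.


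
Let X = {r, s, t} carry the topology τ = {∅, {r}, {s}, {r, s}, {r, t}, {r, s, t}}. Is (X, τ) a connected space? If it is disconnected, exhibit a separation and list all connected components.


(X, τ) is disconnected; components = [{s}, {r, t}].

Find clopen sets (U ∈ τ with X ∖ U ∈ τ):
  U = ∅, X ∖ U = {r, s, t} — both open, so U is clopen.
  U = {s}, X ∖ U = {r, t} — both open, so U is clopen.
  U = {r, t}, X ∖ U = {s} — both open, so U is clopen.
  U = {r, s, t}, X ∖ U = ∅ — both open, so U is clopen.
Nontrivial clopen(s) exist: e.g. {s}. So (X, τ) is disconnected.
Compute connected components by grouping points that agree on all clopens:
  component: {s}
  component: {r, t}


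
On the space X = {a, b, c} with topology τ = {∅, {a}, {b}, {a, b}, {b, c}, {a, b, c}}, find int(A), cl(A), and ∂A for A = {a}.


int(A) = {a}, cl(A) = {a}, ∂A = ∅.

Closed sets in (X, τ) are complements of opens:
  closed(X, τ) = {∅, {a}, {c}, {a, c}, {b, c}, {a, b, c}}.
int(A) = ⋃ {U ∈ τ : U ⊆ A}. Opens contained in A: ∅, {a}.
Taking the union of these: int(A) = {a}.
cl(A) = ⋂ {C closed : A ⊆ C}. Closed sets containing A: {a}, {a, c}, {a, b, c}.
Intersecting these: cl(A) = {a}.
∂A = cl(A) ∖ int(A) = {a} ∖ {a} = ∅.


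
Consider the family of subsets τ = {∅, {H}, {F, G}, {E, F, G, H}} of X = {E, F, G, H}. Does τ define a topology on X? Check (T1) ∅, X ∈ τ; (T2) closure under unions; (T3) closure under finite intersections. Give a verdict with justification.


τ is NOT a topology on X.

Axiom (T1): ∅ ∈ τ? Yes; X ∈ τ? Yes.
Axiom (T2/T3): check pairwise unions and intersections of members of τ.
Counterexample for (T2): {H} ∪ {F, G} = {F, G, H} ∉ τ. Therefore τ is NOT a topology.


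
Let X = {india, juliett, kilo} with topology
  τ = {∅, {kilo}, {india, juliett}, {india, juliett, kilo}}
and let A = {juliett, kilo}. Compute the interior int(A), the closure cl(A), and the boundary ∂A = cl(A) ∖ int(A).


int(A) = {kilo}, cl(A) = {india, juliett, kilo}, ∂A = {india, juliett}.

Closed sets in (X, τ) are complements of opens:
  closed(X, τ) = {∅, {kilo}, {india, juliett}, {india, juliett, kilo}}.
int(A) = ⋃ {U ∈ τ : U ⊆ A}. Opens contained in A: ∅, {kilo}.
Taking the union of these: int(A) = {kilo}.
cl(A) = ⋂ {C closed : A ⊆ C}. Closed sets containing A: {india, juliett, kilo}.
Intersecting these: cl(A) = {india, juliett, kilo}.
∂A = cl(A) ∖ int(A) = {india, juliett, kilo} ∖ {kilo} = {india, juliett}.


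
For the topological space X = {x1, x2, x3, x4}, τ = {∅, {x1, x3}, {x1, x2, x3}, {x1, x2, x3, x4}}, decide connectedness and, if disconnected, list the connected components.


(X, τ) is connected.

Find clopen sets (U ∈ τ with X ∖ U ∈ τ):
  U = ∅, X ∖ U = {x1, x2, x3, x4} — both open, so U is clopen.
  U = {x1, x2, x3, x4}, X ∖ U = ∅ — both open, so U is clopen.
Only trivial clopens (∅ and X) exist, so (X, τ) is connected.
Compute connected components by grouping points that agree on all clopens:
  component: {x1, x2, x3, x4}


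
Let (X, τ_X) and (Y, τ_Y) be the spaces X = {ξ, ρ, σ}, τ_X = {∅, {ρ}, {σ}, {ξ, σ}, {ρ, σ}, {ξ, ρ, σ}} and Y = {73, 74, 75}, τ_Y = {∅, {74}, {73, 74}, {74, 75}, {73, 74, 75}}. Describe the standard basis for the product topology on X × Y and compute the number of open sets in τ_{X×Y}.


Basis B = {∅ × ∅, {ρ} × {74}, {σ} × {74}, {ξ, σ} × {74}, {ρ} × {73, 74}, {ρ} × {74, 75}, {ρ, σ} × {74}, {σ} × {73, 74}, {σ} × {74, 75}, {ξ, ρ, σ} × {74}, {ρ} × {73, 74, 75}, {σ} × {73, 74, 75}, {ξ, σ} × {73, 74}, {ξ, σ} × {74, 75}, {ρ, σ} × {73, 74}, {ρ, σ} × {74, 75}, {ξ, σ} × {73, 74, 75}, {ξ, ρ, σ} × {73, 74}, {ξ, ρ, σ} × {74, 75}, {ρ, σ} × {73, 74, 75}, {ξ, ρ, σ} × {73, 74, 75}}; |τ_{X×Y}| = 70.

Enumerate products U × V with U ∈ τ_X, V ∈ τ_Y (deduplicated):
  ∅ × ∅ = {} (∅)
  {ρ} × {74} = {(ρ,74)}
  {σ} × {74} = {(σ,74)}
  {ξ, σ} × {74} = {(ξ,74), (σ,74)}
  {ρ} × {73, 74} = {(ρ,73), (ρ,74)}
  {ρ} × {74, 75} = {(ρ,74), (ρ,75)}
  {ρ, σ} × {74} = {(ρ,74), (σ,74)}
  {σ} × {73, 74} = {(σ,73), (σ,74)}
  {σ} × {74, 75} = {(σ,74), (σ,75)}
  {ξ, ρ, σ} × {74} = {(ξ,74), (ρ,74), (σ,74)}
  {ρ} × {73, 74, 75} = {(ρ,73), (ρ,74), (ρ,75)}
  {σ} × {73, 74, 75} = {(σ,73), (σ,74), (σ,75)}
  {ξ, σ} × {73, 74} = {(ξ,73), (ξ,74), (σ,73), (σ,74)}
  {ξ, σ} × {74, 75} = {(ξ,74), (ξ,75), (σ,74), (σ,75)}
  {ρ, σ} × {73, 74} = {(ρ,73), (ρ,74), (σ,73), (σ,74)}
  {ρ, σ} × {74, 75} = {(ρ,74), (ρ,75), (σ,74), (σ,75)}
  {ξ, σ} × {73, 74, 75} = {(ξ,73), (ξ,74), (ξ,75), (σ,73), (σ,74), (σ,75)}
  {ξ, ρ, σ} × {73, 74} = {(ξ,73), (ξ,74), (ρ,73), (ρ,74), (σ,73), (σ,74)}
  {ξ, ρ, σ} × {74, 75} = {(ξ,74), (ξ,75), (ρ,74), (ρ,75), (σ,74), (σ,75)}
  {ρ, σ} × {73, 74, 75} = {(ρ,73), (ρ,74), (ρ,75), (σ,73), (σ,74), (σ,75)}
  {ξ, ρ, σ} × {73, 74, 75} = {(ξ,73), (ξ,74), (ξ,75), (ρ,73), (ρ,74), (ρ,75), (σ,73), (σ,74), (σ,75)}
These 21 distinct sets form the basis B.
Close under arbitrary unions to get τ_{X×Y}; counting gives |τ_{X×Y}| = 70.
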